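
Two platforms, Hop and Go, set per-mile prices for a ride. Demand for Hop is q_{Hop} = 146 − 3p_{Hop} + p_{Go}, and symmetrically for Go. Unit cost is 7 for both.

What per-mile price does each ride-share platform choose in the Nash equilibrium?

33.4

Hop's profit: π = (p_{Hop} − 7)(146 − 3p_{Hop} + p_{Go}).
∂π/∂p_{Hop} = 167 − 6p_{Hop} + p_{Go} = 0 ⇒ p_{Hop} = 167/6 + (1/6)p_{Go}.
By symmetry p_{Go} = p_{Hop}; substituting into the reaction function, (5/6)p_{Hop} = 167/6 and p_{Hop} = 33.4.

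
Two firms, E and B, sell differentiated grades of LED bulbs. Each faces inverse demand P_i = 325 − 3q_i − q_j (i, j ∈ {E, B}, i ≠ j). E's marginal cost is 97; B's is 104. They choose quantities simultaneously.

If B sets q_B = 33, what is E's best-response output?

Firm E's profit: π = q_E(325 − 3q_E − q_B) − 97q_E.
∂π/∂q_E = 228 − 6q_E − q_B = 0 ⇒ q_E = 38 − (1/6)q_B.
At q_B = 33: q_E = 38 − (1/6)·33 = 32.5.

32.5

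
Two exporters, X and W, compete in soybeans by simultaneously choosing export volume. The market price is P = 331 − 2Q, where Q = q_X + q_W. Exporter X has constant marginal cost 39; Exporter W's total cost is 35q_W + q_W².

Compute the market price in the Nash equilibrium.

155

Exporter X's profit: π = q_X(331 − 2(q_X + q_W)) − 39q_X.
∂π/∂q_X = 292 − 4q_X − 2q_W = 0, so q_X = 73 − 0.5q_W.
For W: ∂π/∂q_W = 296 − 6q_W − 2q_X = 0 ⇒ q_W = 148/3 − (1/3)q_X.
Solving the two reaction functions simultaneously: (1 − (−0.5)(−1/3))q_X = 73 − 0.5·(148/3), so (5/6)q_X = 145/3 and q_X = 58.
Then q_W = 148/3 − (1/3)·58 = 30.
Equilibrium price: P = 331 − 2·88 = 155.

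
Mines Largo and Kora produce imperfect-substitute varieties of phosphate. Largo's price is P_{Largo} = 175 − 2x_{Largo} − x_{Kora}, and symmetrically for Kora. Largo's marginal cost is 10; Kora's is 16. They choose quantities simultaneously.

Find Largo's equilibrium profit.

2231.12

Mine Largo's profit: π = x_{Largo}(175 − 2x_{Largo} − x_{Kora}) − 10x_{Largo}.
∂π/∂x_{Largo} = 165 − 4x_{Largo} − x_{Kora} = 0 ⇒ x_{Largo} = 41.25 − 0.25x_{Kora}.
Similarly x_{Kora} = 39.75 − 0.25x_{Largo}.
Plugging x_{Kora} into Largo's best response: x_{Largo} = 41.25 − 0.25(39.75 − 0.25x_{Largo}) ⇒ 0.9375x_{Largo} = 31.3125, so x_{Largo} = 33.4.
Then x_{Kora} = 39.75 − 0.25·33.4 = 31.4.
P_{Largo} = 175 − 2·33.4 − 31.4 = 76.8.
Profit = (76.8 − 10)·33.4 = 2231.12.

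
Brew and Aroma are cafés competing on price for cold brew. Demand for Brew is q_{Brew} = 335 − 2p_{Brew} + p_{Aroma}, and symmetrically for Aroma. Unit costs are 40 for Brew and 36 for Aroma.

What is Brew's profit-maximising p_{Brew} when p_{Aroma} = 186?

150.25

Brew's profit: π = (p_{Brew} − 40)(335 − 2p_{Brew} + p_{Aroma}).
∂π/∂p_{Brew} = 415 − 4p_{Brew} + p_{Aroma} = 0 ⇒ p_{Brew} = 103.75 + 0.25p_{Aroma}.
At p_{Aroma} = 186: p_{Brew} = 103.75 + 0.25·186 = 150.25.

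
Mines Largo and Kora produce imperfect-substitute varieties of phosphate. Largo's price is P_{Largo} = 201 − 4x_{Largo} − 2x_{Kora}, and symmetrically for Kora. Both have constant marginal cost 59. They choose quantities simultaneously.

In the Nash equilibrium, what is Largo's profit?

806.56

Mine Largo's profit: π = x_{Largo}(201 − 4x_{Largo} − 2x_{Kora}) − 59x_{Largo}.
∂π/∂x_{Largo} = 142 − 8x_{Largo} − 2x_{Kora} = 0 ⇒ x_{Largo} = 17.75 − 0.25x_{Kora}.
Setting x_{Largo} = x_{Kora} in the reaction function: x_{Largo} = 17.75 − 0.25x_{Largo}, so x_{Largo} = 17.75 / 1.25 = 14.2.
P_{Largo} = 201 − 4·14.2 − 2·14.2 = 115.8.
Profit = (115.8 − 59)·14.2 = 806.56.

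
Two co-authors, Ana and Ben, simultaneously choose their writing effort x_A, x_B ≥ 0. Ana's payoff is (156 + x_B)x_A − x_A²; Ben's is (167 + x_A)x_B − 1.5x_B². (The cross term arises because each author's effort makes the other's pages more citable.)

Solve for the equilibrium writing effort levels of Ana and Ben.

Expanding Ana's payoff: 156x_A + x_Bx_A − x_A².
∂π/∂x_A = 156 + x_B − 2x_A = 0, so x_A = 78 + 0.5x_B.
Likewise for Ben: x_B = 167/3 + (1/3)x_A.
Substituting the second reaction function into the first: x_A = 78 + 0.5(167/3 + (1/3)x_A), which gives (5/6)x_A = 635/6 ⇒ x_A = 127.
Then x_B = 167/3 + (1/3)·127 = 98.

127, 98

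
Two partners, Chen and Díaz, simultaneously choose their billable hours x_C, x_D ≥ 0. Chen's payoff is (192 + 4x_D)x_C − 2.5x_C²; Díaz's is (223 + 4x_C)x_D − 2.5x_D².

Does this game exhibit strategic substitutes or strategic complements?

strategic complements

Expanding Chen's payoff: 192x_C + 4x_Dx_C − 2.5x_C².
∂π/∂x_C = 192 + 4x_D − 5x_C = 0, so x_C = 38.4 + 0.8x_D.
The best-response slope dx_C/dx_D = 0.8 > 0: the reaction function is upward-sloping, so the choices are strategic complements.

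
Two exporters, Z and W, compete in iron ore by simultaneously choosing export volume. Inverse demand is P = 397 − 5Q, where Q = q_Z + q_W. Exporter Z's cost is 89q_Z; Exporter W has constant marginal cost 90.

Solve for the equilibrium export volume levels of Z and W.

20.6, 20.4

Exporter Z's profit: π = q_Z(397 − 5(q_Z + q_W)) − 89q_Z.
∂π/∂q_Z = 308 − 10q_Z − 5q_W = 0, so q_Z = 30.8 − 0.5q_W.
By the same steps for W: q_W = 30.7 − 0.5q_Z.
Plugging q_W into Z's best response: q_Z = 30.8 − 0.5(30.7 − 0.5q_Z) ⇒ 0.75q_Z = 15.45, so q_Z = 20.6.
Then q_W = 30.7 − 0.5·20.6 = 20.4.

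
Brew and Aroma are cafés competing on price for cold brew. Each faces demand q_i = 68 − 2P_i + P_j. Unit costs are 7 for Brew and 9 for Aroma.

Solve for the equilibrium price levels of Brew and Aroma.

Brew's profit: π = (P_{Brew} − 7)(68 − 2P_{Brew} + P_{Aroma}).
∂π/∂P_{Brew} = 82 − 4P_{Brew} + P_{Aroma} = 0 ⇒ P_{Brew} = 20.5 + 0.25P_{Aroma}.
Similarly P_{Aroma} = 21.5 + 0.25P_{Brew}.
Substituting the second reaction function into the first: P_{Brew} = 20.5 + 0.25(21.5 + 0.25P_{Brew}), which gives 0.9375P_{Brew} = 25.875 ⇒ P_{Brew} = 27.6.
Then P_{Aroma} = 21.5 + 0.25·27.6 = 28.4.

27.6, 28.4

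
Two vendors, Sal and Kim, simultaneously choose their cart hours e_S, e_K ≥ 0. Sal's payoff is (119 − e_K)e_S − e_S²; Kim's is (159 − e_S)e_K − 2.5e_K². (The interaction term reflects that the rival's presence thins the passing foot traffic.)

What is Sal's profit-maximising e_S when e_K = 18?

50.5

Expanding Sal's payoff: 119e_S − e_Ke_S − e_S².
∂π/∂e_S = 119 − e_K − 2e_S = 0, so e_S = 59.5 − 0.5e_K.
At e_K = 18: e_S = 59.5 − 0.5·18 = 50.5.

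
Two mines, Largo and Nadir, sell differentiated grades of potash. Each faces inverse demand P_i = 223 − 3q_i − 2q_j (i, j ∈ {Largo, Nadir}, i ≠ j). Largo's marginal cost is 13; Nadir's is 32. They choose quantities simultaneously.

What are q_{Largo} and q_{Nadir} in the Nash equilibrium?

Mine Largo's profit: π = q_{Largo}(223 − 3q_{Largo} − 2q_{Nadir}) − 13q_{Largo}.
∂π/∂q_{Largo} = 210 − 6q_{Largo} − 2q_{Nadir} = 0 ⇒ q_{Largo} = 35 − (1/3)q_{Nadir}.
Similarly q_{Nadir} = 191/6 − (1/3)q_{Largo}.
Substituting the second reaction function into the first: q_{Largo} = 35 − (1/3)(191/6 − (1/3)q_{Largo}), which gives (8/9)q_{Largo} = 439/18 ⇒ q_{Largo} = 27.4375.
Then q_{Nadir} = 191/6 − (1/3)·27.4375 = 22.6875.

27.4375, 22.6875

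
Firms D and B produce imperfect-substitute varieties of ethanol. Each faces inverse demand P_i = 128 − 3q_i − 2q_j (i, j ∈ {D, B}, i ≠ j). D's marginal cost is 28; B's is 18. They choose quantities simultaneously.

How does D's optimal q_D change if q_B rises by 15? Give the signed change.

Firm D's profit: π = q_D(128 − 3q_D − 2q_B) − 28q_D.
∂π/∂q_D = 100 − 6q_D − 2q_B = 0 ⇒ q_D = 50/3 − (1/3)q_B.
The reaction-function slope is −1/3, so a 15-unit rise in q_B moves q_D by −1/3 × 15 = −5. D's best response falls — the actions are strategic substitutes.

-5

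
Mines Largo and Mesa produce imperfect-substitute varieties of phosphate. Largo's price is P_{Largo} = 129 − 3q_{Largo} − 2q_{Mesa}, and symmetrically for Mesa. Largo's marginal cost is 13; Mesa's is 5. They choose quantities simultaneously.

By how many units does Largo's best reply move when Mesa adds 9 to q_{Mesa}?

Mine Largo's profit: π = q_{Largo}(129 − 3q_{Largo} − 2q_{Mesa}) − 13q_{Largo}.
∂π/∂q_{Largo} = 116 − 6q_{Largo} − 2q_{Mesa} = 0 ⇒ q_{Largo} = 58/3 − (1/3)q_{Mesa}.
The reaction-function slope is −1/3, so a 9-unit rise in q_{Mesa} moves q_{Largo} by −1/3 × 9 = −3. Largo's best response falls — the actions are strategic substitutes.

-3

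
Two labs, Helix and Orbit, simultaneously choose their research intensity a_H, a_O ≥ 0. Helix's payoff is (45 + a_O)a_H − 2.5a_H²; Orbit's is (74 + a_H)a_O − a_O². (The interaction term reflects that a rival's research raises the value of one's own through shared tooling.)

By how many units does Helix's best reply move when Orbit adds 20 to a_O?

4

Expanding Helix's payoff: 45a_H + a_Oa_H − 2.5a_H².
∂π/∂a_H = 45 + a_O − 5a_H = 0, so a_H = 9 + 0.2a_O.
The reaction-function slope is 0.2, so a 20-unit rise in a_O moves a_H by 0.2 × 20 = 4. Helix's best response rises — the actions are strategic complements.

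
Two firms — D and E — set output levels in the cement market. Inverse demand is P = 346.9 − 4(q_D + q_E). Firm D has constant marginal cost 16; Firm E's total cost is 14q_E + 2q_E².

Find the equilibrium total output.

Firm D's profit: π = q_D(346.9 − 4(q_D + q_E)) − 16q_D.
∂π/∂q_D = 330.9 − 8q_D − 4q_E = 0, so q_D = 41.3625 − 0.5q_E.
For E: ∂π/∂q_E = 332.9 − 12q_E − 4q_D = 0 ⇒ q_E = 3329/120 − (1/3)q_D.
Substituting the second reaction function into the first: q_D = 41.3625 − 0.5(3329/120 − (1/3)q_D), which gives (5/6)q_D = 3299/120 ⇒ q_D = 32.99.
Then q_E = 3329/120 − (1/3)·32.99 = 16.745.
Total output: 32.99 + 16.745 = 49.735.

49.735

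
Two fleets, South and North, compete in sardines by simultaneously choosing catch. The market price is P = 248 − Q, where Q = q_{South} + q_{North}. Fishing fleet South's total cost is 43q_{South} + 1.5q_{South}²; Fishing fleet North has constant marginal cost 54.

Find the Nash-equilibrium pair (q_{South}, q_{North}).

24, 85

Fishing fleet South's profit: π = q_{South}(248 − (q_{South} + q_{North})) − 43q_{South} − 1.5q_{South}².
∂π/∂q_{South} = 205 − 5q_{South} − q_{North} = 0, so q_{South} = 41 − 0.2q_{North}.
For North: ∂π/∂q_{North} = 194 − 2q_{North} − q_{South} = 0 ⇒ q_{North} = 97 − 0.5q_{South}.
Plugging q_{North} into South's best response: q_{South} = 41 − 0.2(97 − 0.5q_{South}) ⇒ 0.9q_{South} = 21.6, so q_{South} = 24.
Then q_{North} = 97 − 0.5·24 = 85.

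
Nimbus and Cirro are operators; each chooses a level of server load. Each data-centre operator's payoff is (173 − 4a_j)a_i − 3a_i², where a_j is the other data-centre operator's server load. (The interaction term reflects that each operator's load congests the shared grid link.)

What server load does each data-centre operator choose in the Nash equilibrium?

17.3

Nimbus's payoff is (173 − 4a_C)a_N − 3a_N².
∂π/∂a_N = 173 − 4a_C − 6a_N = 0, so a_N = 173/6 − (2/3)a_C.
The game is symmetric, so in equilibrium a_C = a_N: the reaction function gives (5/3)a_N = 173/6, hence a_N = 17.3.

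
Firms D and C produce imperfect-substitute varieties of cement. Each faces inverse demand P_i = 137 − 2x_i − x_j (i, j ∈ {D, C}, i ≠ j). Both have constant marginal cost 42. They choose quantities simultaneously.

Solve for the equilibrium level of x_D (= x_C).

19

Firm D's profit: π = x_D(137 − 2x_D − x_C) − 42x_D.
∂π/∂x_D = 95 − 4x_D − x_C = 0 ⇒ x_D = 23.75 − 0.25x_C.
The game is symmetric, so in equilibrium x_C = x_D: the reaction function gives 1.25x_D = 23.75, hence x_D = 19.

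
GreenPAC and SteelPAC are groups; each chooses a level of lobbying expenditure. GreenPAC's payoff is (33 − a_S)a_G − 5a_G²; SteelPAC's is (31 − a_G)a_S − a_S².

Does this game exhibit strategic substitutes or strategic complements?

Expanding GreenPAC's payoff: 33a_G − a_Sa_G − 5a_G².
∂π/∂a_G = 33 − a_S − 10a_G = 0, so a_G = 3.3 − 0.1a_S.
The best-response slope da_G/da_S = −0.1 < 0: the reaction function is downward-sloping, so the choices are strategic substitutes.

strategic substitutes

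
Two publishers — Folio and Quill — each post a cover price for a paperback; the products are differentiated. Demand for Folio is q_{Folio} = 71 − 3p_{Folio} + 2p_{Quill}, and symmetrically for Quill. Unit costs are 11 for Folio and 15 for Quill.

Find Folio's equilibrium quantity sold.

Folio's profit: π = (p_{Folio} − 11)(71 − 3p_{Folio} + 2p_{Quill}).
∂π/∂p_{Folio} = 104 − 6p_{Folio} + 2p_{Quill} = 0 ⇒ p_{Folio} = 52/3 + (1/3)p_{Quill}.
Similarly p_{Quill} = 58/3 + (1/3)p_{Folio}.
Solving the two reaction functions simultaneously: (1 − (1/3)(1/3))p_{Folio} = 52/3 + (1/3)·(58/3), so (8/9)p_{Folio} = 214/9 and p_{Folio} = 26.75.
Then p_{Quill} = 58/3 + (1/3)·26.75 = 28.25.
q_{Folio} = 71 − 3·26.75 + 2·28.25 = 47.25.

47.25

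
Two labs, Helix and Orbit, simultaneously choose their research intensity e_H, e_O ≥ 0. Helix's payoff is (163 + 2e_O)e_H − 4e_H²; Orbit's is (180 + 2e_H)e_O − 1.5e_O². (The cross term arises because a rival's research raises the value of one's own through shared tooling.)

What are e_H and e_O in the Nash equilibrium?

42.45, 88.3

Expanding Helix's payoff: 163e_H + 2e_Oe_H − 4e_H².
∂π/∂e_H = 163 + 2e_O − 8e_H = 0, so e_H = 20.375 + 0.25e_O.
Likewise for Orbit: e_O = 60 + (2/3)e_H.
Solving the two reaction functions simultaneously: (1 − (0.25)(2/3))e_H = 20.375 + 0.25·60, so (5/6)e_H = 35.375 and e_H = 42.45.
Then e_O = 60 + (2/3)·42.45 = 88.3.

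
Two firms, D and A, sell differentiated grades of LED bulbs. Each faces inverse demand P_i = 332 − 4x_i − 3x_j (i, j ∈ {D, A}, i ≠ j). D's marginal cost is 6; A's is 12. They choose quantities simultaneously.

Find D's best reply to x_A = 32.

28.75

Firm D's profit: π = x_D(332 − 4x_D − 3x_A) − 6x_D.
∂π/∂x_D = 326 − 8x_D − 3x_A = 0 ⇒ x_D = 40.75 − 0.375x_A.
At x_A = 32: x_D = 40.75 − 0.375·32 = 28.75.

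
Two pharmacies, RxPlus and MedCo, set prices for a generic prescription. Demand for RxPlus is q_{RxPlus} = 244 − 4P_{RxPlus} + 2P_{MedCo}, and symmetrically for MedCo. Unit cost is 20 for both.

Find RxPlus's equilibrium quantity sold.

RxPlus's profit: π = (P_{RxPlus} − 20)(244 − 4P_{RxPlus} + 2P_{MedCo}).
∂π/∂P_{RxPlus} = 324 − 8P_{RxPlus} + 2P_{MedCo} = 0 ⇒ P_{RxPlus} = 40.5 + 0.25P_{MedCo}.
By symmetry P_{MedCo} = P_{RxPlus}; substituting into the reaction function, 0.75P_{RxPlus} = 40.5 and P_{RxPlus} = 54.
q_{RxPlus} = 244 − 4·54 + 2·54 = 136.

136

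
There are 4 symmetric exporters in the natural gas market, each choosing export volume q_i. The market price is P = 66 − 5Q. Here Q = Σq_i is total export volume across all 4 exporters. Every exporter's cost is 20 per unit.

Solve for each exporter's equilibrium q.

1.84

A representative exporter's profit is π_i = q_i(66 − 5Q) − 20q_i, with Q = q_i + Σ_{j≠i} q_j.
First-order condition: 46 − 10q_i − 5Σ_{j≠i} q_j = 0.
Imposing symmetry (q_j = q for all j) turns Σ_{j≠i} q_j into 3q, so 46 = 25q and q = 1.84.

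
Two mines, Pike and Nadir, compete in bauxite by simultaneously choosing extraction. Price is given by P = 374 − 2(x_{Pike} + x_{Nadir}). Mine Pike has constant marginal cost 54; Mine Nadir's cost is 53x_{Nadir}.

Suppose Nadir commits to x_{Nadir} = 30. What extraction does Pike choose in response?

Mine Pike's profit: π = x_{Pike}(374 − 2(x_{Pike} + x_{Nadir})) − 54x_{Pike}.
∂π/∂x_{Pike} = 320 − 4x_{Pike} − 2x_{Nadir} = 0, so x_{Pike} = 80 − 0.5x_{Nadir}.
At x_{Nadir} = 30: x_{Pike} = 80 − 0.5·30 = 65.

65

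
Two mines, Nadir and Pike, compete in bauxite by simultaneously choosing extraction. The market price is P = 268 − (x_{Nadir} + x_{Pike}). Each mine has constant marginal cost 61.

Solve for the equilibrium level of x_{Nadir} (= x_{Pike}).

69

Mine Nadir's profit: π = x_{Nadir}(268 − (x_{Nadir} + x_{Pike})) − 61x_{Nadir}.
∂π/∂x_{Nadir} = 207 − 2x_{Nadir} − x_{Pike} = 0, so x_{Nadir} = 103.5 − 0.5x_{Pike}.
The game is symmetric, so in equilibrium x_{Pike} = x_{Nadir}: the reaction function gives 1.5x_{Nadir} = 103.5, hence x_{Nadir} = 69.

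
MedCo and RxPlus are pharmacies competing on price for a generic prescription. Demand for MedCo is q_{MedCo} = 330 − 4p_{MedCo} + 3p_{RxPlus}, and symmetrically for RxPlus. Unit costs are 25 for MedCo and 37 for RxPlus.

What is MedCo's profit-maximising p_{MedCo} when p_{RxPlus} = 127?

MedCo's profit: π = (p_{MedCo} − 25)(330 − 4p_{MedCo} + 3p_{RxPlus}).
∂π/∂p_{MedCo} = 430 − 8p_{MedCo} + 3p_{RxPlus} = 0 ⇒ p_{MedCo} = 53.75 + 0.375p_{RxPlus}.
At p_{RxPlus} = 127: p_{MedCo} = 53.75 + 0.375·127 = 101.375.

101.375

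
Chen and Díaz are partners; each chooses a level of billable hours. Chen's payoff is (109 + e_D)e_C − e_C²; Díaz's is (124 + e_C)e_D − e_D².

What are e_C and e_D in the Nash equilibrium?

114, 119

Expanding Chen's payoff: 109e_C + e_De_C − e_C².
∂π/∂e_C = 109 + e_D − 2e_C = 0, so e_C = 54.5 + 0.5e_D.
Likewise for Díaz: e_D = 62 + 0.5e_C.
Solving the two reaction functions simultaneously: (1 − (0.5)(0.5))e_C = 54.5 + 0.5·62, so 0.75e_C = 85.5 and e_C = 114.
Then e_D = 62 + 0.5·114 = 119.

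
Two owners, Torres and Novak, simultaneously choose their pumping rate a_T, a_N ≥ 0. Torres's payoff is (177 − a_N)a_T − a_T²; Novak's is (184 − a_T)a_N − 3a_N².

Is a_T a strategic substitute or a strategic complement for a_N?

strategic substitutes

Expanding Torres's payoff: 177a_T − a_Na_T − a_T².
∂π/∂a_T = 177 − a_N − 2a_T = 0, so a_T = 88.5 − 0.5a_N.
The best-response slope da_T/da_N = −0.5 < 0: the reaction function is downward-sloping, so the choices are strategic substitutes.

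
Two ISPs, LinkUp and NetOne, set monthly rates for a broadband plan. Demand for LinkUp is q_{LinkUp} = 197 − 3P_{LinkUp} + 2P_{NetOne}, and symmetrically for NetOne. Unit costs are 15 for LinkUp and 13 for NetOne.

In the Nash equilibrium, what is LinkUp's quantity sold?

LinkUp's profit: π = (P_{LinkUp} − 15)(197 − 3P_{LinkUp} + 2P_{NetOne}).
∂π/∂P_{LinkUp} = 242 − 6P_{LinkUp} + 2P_{NetOne} = 0 ⇒ P_{LinkUp} = 121/3 + (1/3)P_{NetOne}.
Similarly P_{NetOne} = 118/3 + (1/3)P_{LinkUp}.
Solving the two reaction functions simultaneously: (1 − (1/3)(1/3))P_{LinkUp} = 121/3 + (1/3)·(118/3), so (8/9)P_{LinkUp} = 481/9 and P_{LinkUp} = 60.125.
Then P_{NetOne} = 118/3 + (1/3)·60.125 = 59.375.
q_{LinkUp} = 197 − 3·60.125 + 2·59.375 = 135.375.

135.375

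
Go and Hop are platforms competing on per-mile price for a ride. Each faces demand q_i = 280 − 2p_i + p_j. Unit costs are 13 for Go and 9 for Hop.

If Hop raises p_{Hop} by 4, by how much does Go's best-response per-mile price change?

1

Go's profit: π = (p_{Go} − 13)(280 − 2p_{Go} + p_{Hop}).
∂π/∂p_{Go} = 306 − 4p_{Go} + p_{Hop} = 0 ⇒ p_{Go} = 76.5 + 0.25p_{Hop}.
The reaction-function slope is 0.25, so a 4-unit rise in p_{Hop} moves p_{Go} by 0.25 × 4 = 1. Go's best response rises — the actions are strategic complements.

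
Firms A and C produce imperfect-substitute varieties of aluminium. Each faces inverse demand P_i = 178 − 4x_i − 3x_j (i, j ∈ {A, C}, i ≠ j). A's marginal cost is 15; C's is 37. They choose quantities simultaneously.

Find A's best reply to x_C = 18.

Firm A's profit: π = x_A(178 − 4x_A − 3x_C) − 15x_A.
∂π/∂x_A = 163 − 8x_A − 3x_C = 0 ⇒ x_A = 20.375 − 0.375x_C.
At x_C = 18: x_A = 20.375 − 0.375·18 = 13.625.

13.625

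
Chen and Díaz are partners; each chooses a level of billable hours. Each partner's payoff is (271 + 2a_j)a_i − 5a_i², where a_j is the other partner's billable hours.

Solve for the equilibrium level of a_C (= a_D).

Chen's payoff is (271 + 2a_D)a_C − 5a_C².
∂π/∂a_C = 271 + 2a_D − 10a_C = 0, so a_C = 27.1 + 0.2a_D.
The game is symmetric, so in equilibrium a_D = a_C: the reaction function gives 0.8a_C = 27.1, hence a_C = 33.875.

33.875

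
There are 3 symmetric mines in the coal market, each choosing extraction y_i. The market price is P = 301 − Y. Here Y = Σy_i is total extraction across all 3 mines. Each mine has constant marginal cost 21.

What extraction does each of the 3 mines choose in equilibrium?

A representative mine's profit is π_i = y_i(301 − Y) − 21y_i, with Y = y_i + Σ_{j≠i} y_j.
First-order condition: 280 − 2y_i − Σ_{j≠i} y_j = 0.
In a symmetric equilibrium every mine chooses the same y, so Σ_{j≠i} y_j = 2y. The condition becomes 280 − 4y = 0, giving y = 280/4 = 70.

70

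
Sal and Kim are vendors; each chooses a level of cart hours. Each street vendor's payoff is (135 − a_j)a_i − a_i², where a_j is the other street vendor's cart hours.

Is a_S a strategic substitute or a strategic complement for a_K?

Sal's payoff is (135 − a_K)a_S − a_S².
∂π/∂a_S = 135 − a_K − 2a_S = 0, so a_S = 67.5 − 0.5a_K.
The best-response slope da_S/da_K = −0.5 < 0: the reaction function is downward-sloping, so the choices are strategic substitutes.

strategic substitutes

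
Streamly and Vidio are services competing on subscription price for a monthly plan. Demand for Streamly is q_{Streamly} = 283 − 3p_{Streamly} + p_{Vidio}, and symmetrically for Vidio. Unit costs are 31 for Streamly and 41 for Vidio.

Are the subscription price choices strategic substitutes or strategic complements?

strategic complements

Streamly's profit: π = (p_{Streamly} − 31)(283 − 3p_{Streamly} + p_{Vidio}).
∂π/∂p_{Streamly} = 376 − 6p_{Streamly} + p_{Vidio} = 0 ⇒ p_{Streamly} = 188/3 + (1/6)p_{Vidio}.
The best-response slope dp_{Streamly}/dp_{Vidio} = 1/6 > 0: the reaction function is upward-sloping, so the choices are strategic complements.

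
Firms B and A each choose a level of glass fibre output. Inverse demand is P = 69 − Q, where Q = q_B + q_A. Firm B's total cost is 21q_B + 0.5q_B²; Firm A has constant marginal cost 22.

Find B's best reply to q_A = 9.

Firm B's profit: π = q_B(69 − (q_B + q_A)) − 21q_B − 0.5q_B².
∂π/∂q_B = 48 − 3q_B − q_A = 0, so q_B = 16 − (1/3)q_A.
At q_A = 9: q_B = 16 − (1/3)·9 = 13.

13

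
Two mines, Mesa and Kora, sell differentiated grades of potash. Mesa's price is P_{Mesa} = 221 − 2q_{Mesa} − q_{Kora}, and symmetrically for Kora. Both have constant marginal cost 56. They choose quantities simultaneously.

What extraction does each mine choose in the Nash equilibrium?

33

Mine Mesa's profit: π = q_{Mesa}(221 − 2q_{Mesa} − q_{Kora}) − 56q_{Mesa}.
∂π/∂q_{Mesa} = 165 − 4q_{Mesa} − q_{Kora} = 0 ⇒ q_{Mesa} = 41.25 − 0.25q_{Kora}.
By symmetry q_{Kora} = q_{Mesa}; substituting into the reaction function, 1.25q_{Mesa} = 41.25 and q_{Mesa} = 33.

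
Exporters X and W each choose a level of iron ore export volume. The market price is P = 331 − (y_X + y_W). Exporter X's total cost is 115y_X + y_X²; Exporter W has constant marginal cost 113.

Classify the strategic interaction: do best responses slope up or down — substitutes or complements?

strategic substitutes

Exporter X's profit: π = y_X(331 − (y_X + y_W)) − 115y_X − y_X².
∂π/∂y_X = 216 − 4y_X − y_W = 0, so y_X = 54 − 0.25y_W.
The best-response slope dy_X/dy_W = −0.25 < 0: the reaction function is downward-sloping, so the choices are strategic substitutes.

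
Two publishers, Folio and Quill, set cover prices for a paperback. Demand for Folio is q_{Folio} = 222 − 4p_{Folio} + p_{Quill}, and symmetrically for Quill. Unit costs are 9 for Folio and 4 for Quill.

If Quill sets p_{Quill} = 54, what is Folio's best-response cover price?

39

Folio's profit: π = (p_{Folio} − 9)(222 − 4p_{Folio} + p_{Quill}).
∂π/∂p_{Folio} = 258 − 8p_{Folio} + p_{Quill} = 0 ⇒ p_{Folio} = 32.25 + 0.125p_{Quill}.
At p_{Quill} = 54: p_{Folio} = 32.25 + 0.125·54 = 39.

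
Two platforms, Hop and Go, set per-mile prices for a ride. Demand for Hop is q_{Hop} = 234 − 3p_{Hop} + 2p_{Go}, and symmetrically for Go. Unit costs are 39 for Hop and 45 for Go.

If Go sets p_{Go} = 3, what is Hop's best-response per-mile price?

59.5

Hop's profit: π = (p_{Hop} − 39)(234 − 3p_{Hop} + 2p_{Go}).
∂π/∂p_{Hop} = 351 − 6p_{Hop} + 2p_{Go} = 0 ⇒ p_{Hop} = 58.5 + (1/3)p_{Go}.
At p_{Go} = 3: p_{Hop} = 58.5 + (1/3)·3 = 59.5.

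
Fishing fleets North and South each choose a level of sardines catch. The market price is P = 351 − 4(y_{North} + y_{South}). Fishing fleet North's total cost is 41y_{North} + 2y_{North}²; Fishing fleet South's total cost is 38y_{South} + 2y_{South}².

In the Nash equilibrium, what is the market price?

195.25

Fishing fleet North's profit: π = y_{North}(351 − 4(y_{North} + y_{South})) − 41y_{North} − 2y_{North}².
∂π/∂y_{North} = 310 − 12y_{North} − 4y_{South} = 0, so y_{North} = 155/6 − (1/3)y_{South}.
By the same steps for South: y_{South} = 313/12 − (1/3)y_{North}.
Plugging y_{South} into North's best response: y_{North} = 155/6 − (1/3)(313/12 − (1/3)y_{North}) ⇒ (8/9)y_{North} = 617/36, so y_{North} = 617/32.
Then y_{South} = 313/12 − (1/3)·(617/32) = 629/32.
Equilibrium price: P = 351 − 4·38.9375 = 195.25.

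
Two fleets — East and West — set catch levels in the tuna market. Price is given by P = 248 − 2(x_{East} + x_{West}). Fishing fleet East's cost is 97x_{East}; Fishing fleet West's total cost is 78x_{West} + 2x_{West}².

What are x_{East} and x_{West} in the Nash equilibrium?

Fishing fleet East's profit: π = x_{East}(248 − 2(x_{East} + x_{West})) − 97x_{East}.
∂π/∂x_{East} = 151 − 4x_{East} − 2x_{West} = 0, so x_{East} = 37.75 − 0.5x_{West}.
For West: ∂π/∂x_{West} = 170 − 8x_{West} − 2x_{East} = 0 ⇒ x_{West} = 21.25 − 0.25x_{East}.
Substituting the second reaction function into the first: x_{East} = 37.75 − 0.5(21.25 − 0.25x_{East}), which gives 0.875x_{East} = 27.125 ⇒ x_{East} = 31.
Then x_{West} = 21.25 − 0.25·31 = 13.5.

31, 13.5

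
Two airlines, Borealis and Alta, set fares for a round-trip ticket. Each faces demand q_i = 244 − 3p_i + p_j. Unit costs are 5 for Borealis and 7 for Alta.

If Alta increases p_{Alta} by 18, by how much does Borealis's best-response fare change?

Borealis's profit: π = (p_{Borealis} − 5)(244 − 3p_{Borealis} + p_{Alta}).
∂π/∂p_{Borealis} = 259 − 6p_{Borealis} + p_{Alta} = 0 ⇒ p_{Borealis} = 259/6 + (1/6)p_{Alta}.
The reaction-function slope is 1/6, so an 18-unit rise in p_{Alta} moves p_{Borealis} by 1/6 × 18 = 3. Borealis's best response rises — the actions are strategic complements.

3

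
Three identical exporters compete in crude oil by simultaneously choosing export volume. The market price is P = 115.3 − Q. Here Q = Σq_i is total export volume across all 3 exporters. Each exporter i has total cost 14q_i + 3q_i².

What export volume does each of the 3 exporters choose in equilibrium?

10.13

A representative exporter's profit is π_i = q_i(115.3 − Q) − 14q_i − 3q_i², with Q = q_i + Σ_{j≠i} q_j.
First-order condition: 101.3 − 8q_i − Σ_{j≠i} q_j = 0.
In a symmetric equilibrium every exporter chooses the same q, so Σ_{j≠i} q_j = 2q. The condition becomes 101.3 − 10q = 0, giving q = 101.3/10 = 10.13.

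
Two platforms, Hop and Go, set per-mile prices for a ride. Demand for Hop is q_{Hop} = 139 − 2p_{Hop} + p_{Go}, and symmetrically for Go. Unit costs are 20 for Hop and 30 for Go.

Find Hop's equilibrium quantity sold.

82

Hop's profit: π = (p_{Hop} − 20)(139 − 2p_{Hop} + p_{Go}).
∂π/∂p_{Hop} = 179 − 4p_{Hop} + p_{Go} = 0 ⇒ p_{Hop} = 44.75 + 0.25p_{Go}.
Similarly p_{Go} = 49.75 + 0.25p_{Hop}.
Solving the two reaction functions simultaneously: (1 − (0.25)(0.25))p_{Hop} = 44.75 + 0.25·49.75, so 0.9375p_{Hop} = 57.1875 and p_{Hop} = 61.
Then p_{Go} = 49.75 + 0.25·61 = 65.
q_{Hop} = 139 − 2·61 + 65 = 82.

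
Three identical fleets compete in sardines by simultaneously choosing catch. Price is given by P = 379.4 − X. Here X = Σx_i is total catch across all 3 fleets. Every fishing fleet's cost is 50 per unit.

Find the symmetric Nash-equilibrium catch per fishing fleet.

A representative fishing fleet's profit is π_i = x_i(379.4 − X) − 50x_i, with X = x_i + Σ_{j≠i} x_j.
First-order condition: 329.4 − 2x_i − Σ_{j≠i} x_j = 0.
In a symmetric equilibrium every fishing fleet chooses the same x, so Σ_{j≠i} x_j = 2x. The condition becomes 329.4 − 4x = 0, giving x = 329.4/4 = 82.35.

82.35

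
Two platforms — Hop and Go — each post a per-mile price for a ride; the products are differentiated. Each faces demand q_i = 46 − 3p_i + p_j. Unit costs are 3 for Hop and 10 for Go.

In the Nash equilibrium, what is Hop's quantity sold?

Hop's profit: π = (p_{Hop} − 3)(46 − 3p_{Hop} + p_{Go}).
∂π/∂p_{Hop} = 55 − 6p_{Hop} + p_{Go} = 0 ⇒ p_{Hop} = 55/6 + (1/6)p_{Go}.
Similarly p_{Go} = 38/3 + (1/6)p_{Hop}.
Substituting the second reaction function into the first: p_{Hop} = 55/6 + (1/6)(38/3 + (1/6)p_{Hop}), which gives (35/36)p_{Hop} = 203/18 ⇒ p_{Hop} = 11.6.
Then p_{Go} = 38/3 + (1/6)·11.6 = 14.6.
q_{Hop} = 46 − 3·11.6 + 14.6 = 25.8.

25.8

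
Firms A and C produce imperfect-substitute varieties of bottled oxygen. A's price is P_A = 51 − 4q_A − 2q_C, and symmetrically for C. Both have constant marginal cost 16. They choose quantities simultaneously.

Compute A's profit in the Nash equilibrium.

49

Firm A's profit: π = q_A(51 − 4q_A − 2q_C) − 16q_A.
∂π/∂q_A = 35 − 8q_A − 2q_C = 0 ⇒ q_A = 4.375 − 0.25q_C.
By symmetry q_C = q_A; substituting into the reaction function, 1.25q_A = 4.375 and q_A = 3.5.
P_A = 51 − 4·3.5 − 2·3.5 = 30.
Profit = (30 − 16)·3.5 = 49.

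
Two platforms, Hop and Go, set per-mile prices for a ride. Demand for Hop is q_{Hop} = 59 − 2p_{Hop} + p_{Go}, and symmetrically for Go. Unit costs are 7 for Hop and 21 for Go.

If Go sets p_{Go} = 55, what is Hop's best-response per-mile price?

Hop's profit: π = (p_{Hop} − 7)(59 − 2p_{Hop} + p_{Go}).
∂π/∂p_{Hop} = 73 − 4p_{Hop} + p_{Go} = 0 ⇒ p_{Hop} = 18.25 + 0.25p_{Go}.
At p_{Go} = 55: p_{Hop} = 18.25 + 0.25·55 = 32.

32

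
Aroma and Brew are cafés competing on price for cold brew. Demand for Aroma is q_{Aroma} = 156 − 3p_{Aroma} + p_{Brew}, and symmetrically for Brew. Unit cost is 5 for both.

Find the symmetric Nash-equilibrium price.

34.2

Aroma's profit: π = (p_{Aroma} − 5)(156 − 3p_{Aroma} + p_{Brew}).
∂π/∂p_{Aroma} = 171 − 6p_{Aroma} + p_{Brew} = 0 ⇒ p_{Aroma} = 28.5 + (1/6)p_{Brew}.
The game is symmetric, so in equilibrium p_{Brew} = p_{Aroma}: the reaction function gives (5/6)p_{Aroma} = 28.5, hence p_{Aroma} = 34.2.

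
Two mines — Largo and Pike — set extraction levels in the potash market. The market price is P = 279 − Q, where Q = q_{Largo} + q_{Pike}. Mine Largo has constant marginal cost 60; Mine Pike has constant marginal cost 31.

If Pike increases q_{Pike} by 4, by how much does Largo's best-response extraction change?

Mine Largo's profit: π = q_{Largo}(279 − (q_{Largo} + q_{Pike})) − 60q_{Largo}.
∂π/∂q_{Largo} = 219 − 2q_{Largo} − q_{Pike} = 0, so q_{Largo} = 109.5 − 0.5q_{Pike}.
The reaction-function slope is −0.5, so a 4-unit rise in q_{Pike} moves q_{Largo} by −0.5 × 4 = −2. Largo's best response falls — the actions are strategic substitutes.

-2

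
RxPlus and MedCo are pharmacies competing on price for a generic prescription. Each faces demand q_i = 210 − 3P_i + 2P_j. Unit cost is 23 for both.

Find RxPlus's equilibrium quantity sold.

140.25

RxPlus's profit: π = (P_{RxPlus} − 23)(210 − 3P_{RxPlus} + 2P_{MedCo}).
∂π/∂P_{RxPlus} = 279 − 6P_{RxPlus} + 2P_{MedCo} = 0 ⇒ P_{RxPlus} = 46.5 + (1/3)P_{MedCo}.
The game is symmetric, so in equilibrium P_{MedCo} = P_{RxPlus}: the reaction function gives (2/3)P_{RxPlus} = 46.5, hence P_{RxPlus} = 69.75.
q_{RxPlus} = 210 − 3·69.75 + 2·69.75 = 140.25.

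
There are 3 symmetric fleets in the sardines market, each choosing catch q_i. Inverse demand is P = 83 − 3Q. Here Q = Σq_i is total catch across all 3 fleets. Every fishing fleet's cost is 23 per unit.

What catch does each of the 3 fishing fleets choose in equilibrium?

5

A representative fishing fleet's profit is π_i = q_i(83 − 3Q) − 23q_i, with Q = q_i + Σ_{j≠i} q_j.
First-order condition: 60 − 6q_i − 3Σ_{j≠i} q_j = 0.
Imposing symmetry (q_j = q for all j) turns Σ_{j≠i} q_j into 2q, so 60 = 12q and q = 5.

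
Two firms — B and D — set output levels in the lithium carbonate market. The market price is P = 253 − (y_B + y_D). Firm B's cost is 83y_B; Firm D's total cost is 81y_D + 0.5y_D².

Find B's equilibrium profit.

Firm B's profit: π = y_B(253 − (y_B + y_D)) − 83y_B.
∂π/∂y_B = 170 − 2y_B − y_D = 0, so y_B = 85 − 0.5y_D.
For D: ∂π/∂y_D = 172 − 3y_D − y_B = 0 ⇒ y_D = 172/3 − (1/3)y_B.
Solving the two reaction functions simultaneously: (1 − (−0.5)(−1/3))y_B = 85 − 0.5·(172/3), so (5/6)y_B = 169/3 and y_B = 67.6.
Then y_D = 172/3 − (1/3)·67.6 = 34.8.
Price P = 253 − 102.4 = 150.6.
B's profit: (150.6 − 83)·67.6 = 4569.76.

4569.76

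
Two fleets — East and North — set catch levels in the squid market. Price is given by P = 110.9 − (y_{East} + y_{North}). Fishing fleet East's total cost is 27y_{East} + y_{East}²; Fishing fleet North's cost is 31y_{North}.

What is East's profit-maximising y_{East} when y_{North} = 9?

18.725

Fishing fleet East's profit: π = y_{East}(110.9 − (y_{East} + y_{North})) − 27y_{East} − y_{East}².
∂π/∂y_{East} = 83.9 − 4y_{East} − y_{North} = 0, so y_{East} = 20.975 − 0.25y_{North}.
At y_{North} = 9: y_{East} = 20.975 − 0.25·9 = 18.725.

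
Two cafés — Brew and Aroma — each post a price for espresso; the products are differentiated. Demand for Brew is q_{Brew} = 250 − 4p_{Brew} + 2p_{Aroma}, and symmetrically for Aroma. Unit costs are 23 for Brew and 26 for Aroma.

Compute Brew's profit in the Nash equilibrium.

Brew's profit: π = (p_{Brew} − 23)(250 − 4p_{Brew} + 2p_{Aroma}).
∂π/∂p_{Brew} = 342 − 8p_{Brew} + 2p_{Aroma} = 0 ⇒ p_{Brew} = 42.75 + 0.25p_{Aroma}.
Similarly p_{Aroma} = 44.25 + 0.25p_{Brew}.
Substituting the second reaction function into the first: p_{Brew} = 42.75 + 0.25(44.25 + 0.25p_{Brew}), which gives 0.9375p_{Brew} = 53.8125 ⇒ p_{Brew} = 57.4.
Then p_{Aroma} = 44.25 + 0.25·57.4 = 58.6.
q_{Brew} = 250 − 4·57.4 + 2·58.6 = 137.6.
Profit = (57.4 − 23)·137.6 = 4733.44.

4733.44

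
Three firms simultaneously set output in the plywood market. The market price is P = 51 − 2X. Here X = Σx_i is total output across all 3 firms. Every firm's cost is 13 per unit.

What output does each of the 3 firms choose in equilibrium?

4.75

A representative firm's profit is π_i = x_i(51 − 2X) − 13x_i, with X = x_i + Σ_{j≠i} x_j.
First-order condition: 38 − 4x_i − 2Σ_{j≠i} x_j = 0.
With identical firms, set every x_j = x: then 38 − 4x − 4x = 0, i.e. x = 38/8 = 4.75.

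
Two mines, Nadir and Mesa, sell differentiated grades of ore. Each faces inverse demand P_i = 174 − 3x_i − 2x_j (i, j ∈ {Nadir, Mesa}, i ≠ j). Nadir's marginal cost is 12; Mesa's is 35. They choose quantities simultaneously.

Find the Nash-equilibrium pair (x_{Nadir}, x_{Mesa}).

21.6875, 15.9375

Mine Nadir's profit: π = x_{Nadir}(174 − 3x_{Nadir} − 2x_{Mesa}) − 12x_{Nadir}.
∂π/∂x_{Nadir} = 162 − 6x_{Nadir} − 2x_{Mesa} = 0 ⇒ x_{Nadir} = 27 − (1/3)x_{Mesa}.
Similarly x_{Mesa} = 139/6 − (1/3)x_{Nadir}.
Plugging x_{Mesa} into Nadir's best response: x_{Nadir} = 27 − (1/3)(139/6 − (1/3)x_{Nadir}) ⇒ (8/9)x_{Nadir} = 347/18, so x_{Nadir} = 21.6875.
Then x_{Mesa} = 139/6 − (1/3)·21.6875 = 15.9375.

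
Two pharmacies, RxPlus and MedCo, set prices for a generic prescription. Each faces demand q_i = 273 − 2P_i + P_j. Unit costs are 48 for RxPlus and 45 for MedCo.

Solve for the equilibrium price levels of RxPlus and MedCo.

122.6, 121.4

RxPlus's profit: π = (P_{RxPlus} − 48)(273 − 2P_{RxPlus} + P_{MedCo}).
∂π/∂P_{RxPlus} = 369 − 4P_{RxPlus} + P_{MedCo} = 0 ⇒ P_{RxPlus} = 92.25 + 0.25P_{MedCo}.
Similarly P_{MedCo} = 90.75 + 0.25P_{RxPlus}.
Plugging P_{MedCo} into RxPlus's best response: P_{RxPlus} = 92.25 + 0.25(90.75 + 0.25P_{RxPlus}) ⇒ 0.9375P_{RxPlus} = 114.9375, so P_{RxPlus} = 122.6.
Then P_{MedCo} = 90.75 + 0.25·122.6 = 121.4.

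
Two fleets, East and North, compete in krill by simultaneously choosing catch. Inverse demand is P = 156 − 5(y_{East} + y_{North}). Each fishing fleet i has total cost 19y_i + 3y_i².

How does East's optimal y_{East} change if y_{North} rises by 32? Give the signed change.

Fishing fleet East's profit: π = y_{East}(156 − 5(y_{East} + y_{North})) − 19y_{East} − 3y_{East}².
∂π/∂y_{East} = 137 − 16y_{East} − 5y_{North} = 0, so y_{East} = 8.5625 − 0.3125y_{North}.
The reaction-function slope is −0.3125, so a 32-unit rise in y_{North} moves y_{East} by −0.3125 × 32 = −10. East's best response falls — the actions are strategic substitutes.

-10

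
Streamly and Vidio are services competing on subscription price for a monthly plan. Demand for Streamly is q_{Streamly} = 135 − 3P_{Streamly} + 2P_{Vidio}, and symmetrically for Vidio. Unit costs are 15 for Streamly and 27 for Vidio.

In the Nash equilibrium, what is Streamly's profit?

Streamly's profit: π = (P_{Streamly} − 15)(135 − 3P_{Streamly} + 2P_{Vidio}).
∂π/∂P_{Streamly} = 180 − 6P_{Streamly} + 2P_{Vidio} = 0 ⇒ P_{Streamly} = 30 + (1/3)P_{Vidio}.
Similarly P_{Vidio} = 36 + (1/3)P_{Streamly}.
Substituting the second reaction function into the first: P_{Streamly} = 30 + (1/3)(36 + (1/3)P_{Streamly}), which gives (8/9)P_{Streamly} = 42 ⇒ P_{Streamly} = 47.25.
Then P_{Vidio} = 36 + (1/3)·47.25 = 51.75.
q_{Streamly} = 135 − 3·47.25 + 2·51.75 = 96.75.
Profit = (47.25 − 15)·96.75 = 3120.1875.

3120.1875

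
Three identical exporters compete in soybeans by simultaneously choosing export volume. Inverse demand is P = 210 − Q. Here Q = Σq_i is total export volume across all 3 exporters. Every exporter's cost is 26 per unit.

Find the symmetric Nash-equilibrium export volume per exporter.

46

A representative exporter's profit is π_i = q_i(210 − Q) − 26q_i, with Q = q_i + Σ_{j≠i} q_j.
First-order condition: 184 − 2q_i − Σ_{j≠i} q_j = 0.
With identical exporters, set every q_j = q: then 184 − 2q − 2q = 0, i.e. q = 184/4 = 46.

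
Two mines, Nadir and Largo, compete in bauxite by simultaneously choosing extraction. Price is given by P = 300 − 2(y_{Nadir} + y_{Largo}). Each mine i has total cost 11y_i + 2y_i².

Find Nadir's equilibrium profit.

3340.84

Mine Nadir's profit: π = y_{Nadir}(300 − 2(y_{Nadir} + y_{Largo})) − 11y_{Nadir} − 2y_{Nadir}².
∂π/∂y_{Nadir} = 289 − 8y_{Nadir} − 2y_{Largo} = 0, so y_{Nadir} = 36.125 − 0.25y_{Largo}.
The game is symmetric, so in equilibrium y_{Largo} = y_{Nadir}: the reaction function gives 1.25y_{Nadir} = 36.125, hence y_{Nadir} = 28.9.
Price P = 300 − 2·57.8 = 184.4.
Nadir's profit: (184.4 − 11)·28.9 − 2(28.9)² = 3340.84.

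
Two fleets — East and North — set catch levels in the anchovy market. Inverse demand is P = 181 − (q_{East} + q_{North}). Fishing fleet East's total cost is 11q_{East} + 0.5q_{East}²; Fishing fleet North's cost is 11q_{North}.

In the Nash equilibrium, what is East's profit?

1734

Fishing fleet East's profit: π = q_{East}(181 − (q_{East} + q_{North})) − 11q_{East} − 0.5q_{East}².
∂π/∂q_{East} = 170 − 3q_{East} − q_{North} = 0, so q_{East} = 170/3 − (1/3)q_{North}.
For North: ∂π/∂q_{North} = 170 − 2q_{North} − q_{East} = 0 ⇒ q_{North} = 85 − 0.5q_{East}.
Plugging q_{North} into East's best response: q_{East} = 170/3 − (1/3)(85 − 0.5q_{East}) ⇒ (5/6)q_{East} = 85/3, so q_{East} = 34.
Then q_{North} = 85 − 0.5·34 = 68.
Price P = 181 − 102 = 79.
East's profit: (79 − 11)·34 − 0.5(34)² = 1734.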